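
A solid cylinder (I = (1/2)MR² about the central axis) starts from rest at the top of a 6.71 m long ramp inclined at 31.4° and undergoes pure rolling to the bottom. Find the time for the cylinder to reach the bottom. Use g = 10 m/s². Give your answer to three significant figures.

Here I = (1/2)MR², so the shape factor k = I/(MR²) = 0.5.
Along the incline Mg sinθ − f = Ma, and torque about the center fR = Iα = kMR²(a/R) gives f = kMa.
Hence a = g sinθ/(1+k) = 10×sin31.4°/1.5 = 3.473 m/s².
With constant a from rest, t = √(2L/a) = √(2·6.71/3.473) ≈ 1.97 s.

t ≈ 1.97 s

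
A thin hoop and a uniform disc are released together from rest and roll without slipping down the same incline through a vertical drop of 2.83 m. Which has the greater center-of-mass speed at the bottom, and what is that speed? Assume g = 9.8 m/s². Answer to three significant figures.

For rolling without slipping, Mgh = ½(1+k)Mv² where k = I/(MR²), so v = √(2gh/(1+k)).
Thin hoop: k = 1, giving v = √(2×9.8×2.83/2) = 5.266 m/s.
Uniform disc: k = 0.5, giving v = √(2×9.8×2.83/1.5) = 6.081 m/s.
The smaller k wins: the uniform disc, at ≈ 6.08 m/s.

the uniform disc, at v ≈ 6.08 m/s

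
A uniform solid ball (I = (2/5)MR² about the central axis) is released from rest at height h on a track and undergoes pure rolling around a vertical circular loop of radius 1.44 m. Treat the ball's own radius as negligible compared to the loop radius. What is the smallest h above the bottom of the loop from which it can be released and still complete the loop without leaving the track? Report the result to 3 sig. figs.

h_min ≈ 3.89 m

For this body I = (2/5)MR², i.e. k = I/(MR²) = 0.4.
At the top of the loop, the minimum-contact condition is Mg = Mv_top²/r, so v_top² = gr.
With ω = v/R, the kinetic energy at speed v is ½(1+k)Mv² = (7/10)Mv².
Energy conservation from release (height h) to the top (height 2r): Mgh = Mg(2r) + (7/10)M·gr.
Thus h_min = 2r + (1+k)r/2 = r(2 + 1.4/2) = 1.44 × 2.7 ≈ 3.89 m.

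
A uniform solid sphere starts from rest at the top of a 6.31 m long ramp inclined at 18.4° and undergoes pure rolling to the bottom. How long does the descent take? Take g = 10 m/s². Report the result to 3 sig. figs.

The moment of inertia is (2/5)MR², giving k ≡ I/(MR²) = 0.4.
Newton's second law down the slope: Mg sinθ − f = Ma. The torque equation fR = Iα (with α = a/R) gives f = kMa.
Hence a = g sinθ/(1+k) = 10×sin18.4°/1.4 = 2.255 m/s².
With constant a from rest, t = √(2L/a) = √(2·6.31/2.255) ≈ 2.37 s.

t ≈ 2.37 s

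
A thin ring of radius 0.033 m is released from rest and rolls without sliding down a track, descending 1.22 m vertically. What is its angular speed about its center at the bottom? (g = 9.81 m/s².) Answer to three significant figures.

ω ≈ 105 rad/s

With I = MR², the ratio k = I/(MR²) is 1.
The rolling condition ω = v/R makes the rotational term ½I(v/R)² = ½kMv², so KE_total = ½(1+k)Mv² = Mv².
Energy conservation Mgh = ½(1+k)Mv² gives v = √(2gh/(1+k)) = √(2 × 9.81 × 1.22 / 2) = 3.46 m/s.
Then ω = v/R = 3.46 / 0.033 ≈ 105 rad/s.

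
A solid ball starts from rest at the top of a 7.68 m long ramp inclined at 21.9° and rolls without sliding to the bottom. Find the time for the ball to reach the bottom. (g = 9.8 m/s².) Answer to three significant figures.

For this body I = (2/5)MR², i.e. k = I/(MR²) = 0.4.
Translational: Mg sinθ − f = Ma. Rotational about the CM: fR = Iα = kMRa, so f = kMa.
Hence a = g sinθ/(1+k) = 9.8×sin21.9°/1.4 = 2.611 m/s².
With constant a from rest, t = √(2L/a) = √(2·7.68/2.611) ≈ 2.43 s.

t ≈ 2.43 s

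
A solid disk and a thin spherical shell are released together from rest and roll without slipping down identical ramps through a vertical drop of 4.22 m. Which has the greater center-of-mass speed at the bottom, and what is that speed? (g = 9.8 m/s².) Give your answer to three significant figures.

the solid disk, at v ≈ 7.43 m/s

For rolling without slipping, Mgh = ½(1+k)Mv² where k = I/(MR²), so v = √(2gh/(1+k)).
Solid disk: k = 0.5, giving v = √(2×9.8×4.22/1.5) = 7.426 m/s.
Thin spherical shell: k = 2/3, giving v = √(2×9.8×4.22/1.667) = 7.045 m/s.
The smaller k wins: the solid disk, at ≈ 7.43 m/s.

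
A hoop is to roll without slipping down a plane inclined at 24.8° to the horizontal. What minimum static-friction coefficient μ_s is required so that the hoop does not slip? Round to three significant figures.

For this body I = MR², i.e. k = I/(MR²) = 1.
Along the incline Mg sinθ − f = Ma, and torque about the center fR = Iα = kMR²(a/R) gives f = kMa.
These give a = g sinθ/(1+k) and the required friction f = kMg sinθ/(1+k).
With N = Mg cosθ, the no-slip condition f ≤ μN gives μ_min = f/N = k tanθ/(1+k).
μ_min = 1 × tan24.8° / 2 ≈ 0.231.

μ_min ≈ 0.231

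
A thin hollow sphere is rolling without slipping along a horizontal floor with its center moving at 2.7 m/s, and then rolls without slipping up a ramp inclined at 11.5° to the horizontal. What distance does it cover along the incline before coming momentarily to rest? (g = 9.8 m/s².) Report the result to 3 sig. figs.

Here I = (2/3)MR², so the shape factor k = I/(MR²) = 2/3.
Rolling without slipping gives ω = v/R, so the total kinetic energy is ½Mv² + ½Iω² = ½(1+k)Mv² = (5/6)Mv².
Setting this equal to Mgh gives the vertical rise h = (1+k)v₀²/(2g) = 1.667×2.7²/(2×9.8) = 0.6199 m.
Along the incline, d = h/sinθ = 0.6199/sin11.5° ≈ 3.11 m.

d ≈ 3.11 m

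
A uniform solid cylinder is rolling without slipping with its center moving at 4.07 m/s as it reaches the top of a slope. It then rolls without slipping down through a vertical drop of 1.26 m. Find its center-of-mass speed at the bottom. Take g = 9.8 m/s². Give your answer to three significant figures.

For this body I = (1/2)MR², i.e. k = I/(MR²) = 0.5.
Rolling without slipping gives ω = v/R, so the total kinetic energy is ½Mv² + ½Iω² = ½(1+k)Mv² = (3/4)Mv².
Energy conservation: (3/4)Mv₀² + Mgh = (3/4)Mv², so v² = v₀² + 2gh/(1+k).
v = √(4.07² + 2×9.8×1.26/1.5) = √33.03 ≈ 5.75 m/s.

v ≈ 5.75 m/s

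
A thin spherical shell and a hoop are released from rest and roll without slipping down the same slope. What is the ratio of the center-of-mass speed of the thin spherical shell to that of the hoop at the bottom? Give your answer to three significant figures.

v_ratio ≈ 1.10

Each satisfies Mgh = ½(1+k)Mv² with k = I/(MR²), so v ∝ 1/√(1+k).
For the thin spherical shell k = 2/3; for the hoop k = 1.
v₁/v₂ = √((1+k₂)/(1+k₁)) = √(2/1.667) ≈ 1.10.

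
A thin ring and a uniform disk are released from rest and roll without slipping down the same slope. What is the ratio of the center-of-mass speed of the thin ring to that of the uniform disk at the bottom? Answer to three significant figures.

Each satisfies Mgh = ½(1+k)Mv² with k = I/(MR²), so v ∝ 1/√(1+k).
For the thin ring k = 1; for the uniform disk k = 0.5.
v₁/v₂ = √((1+k₂)/(1+k₁)) = √(1.5/2) ≈ 0.866.

v_ratio ≈ 0.866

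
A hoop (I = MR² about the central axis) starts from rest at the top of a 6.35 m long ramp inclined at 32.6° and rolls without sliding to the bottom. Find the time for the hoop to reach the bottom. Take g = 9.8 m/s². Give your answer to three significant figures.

t ≈ 2.19 s

With I = MR², the ratio k = I/(MR²) is 1.
Along the incline Mg sinθ − f = Ma, and torque about the center fR = Iα = kMR²(a/R) gives f = kMa.
Hence a = g sinθ/(1+k) = 9.8×sin32.6°/2 = 2.64 m/s².
Starting from rest, L = ½at², so t = √(2L/a) = √(2×6.35/2.64) ≈ 2.19 s.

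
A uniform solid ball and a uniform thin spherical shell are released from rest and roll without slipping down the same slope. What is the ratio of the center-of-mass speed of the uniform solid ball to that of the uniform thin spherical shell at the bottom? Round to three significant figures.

v_ratio ≈ 1.09

Each satisfies Mgh = ½(1+k)Mv² with k = I/(MR²), so v ∝ 1/√(1+k).
For the uniform solid ball k = 0.4; for the uniform thin spherical shell k = 2/3.
v₁/v₂ = √((1+k₂)/(1+k₁)) = √(1.667/1.4) ≈ 1.09.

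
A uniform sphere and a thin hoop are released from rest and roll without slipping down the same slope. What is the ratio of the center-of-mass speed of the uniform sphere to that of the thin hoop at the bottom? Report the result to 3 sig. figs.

Each satisfies Mgh = ½(1+k)Mv² with k = I/(MR²), so v ∝ 1/√(1+k).
For the uniform sphere k = 0.4; for the thin hoop k = 1.
v₁/v₂ = √((1+k₂)/(1+k₁)) = √(2/1.4) ≈ 1.20.

v_ratio ≈ 1.20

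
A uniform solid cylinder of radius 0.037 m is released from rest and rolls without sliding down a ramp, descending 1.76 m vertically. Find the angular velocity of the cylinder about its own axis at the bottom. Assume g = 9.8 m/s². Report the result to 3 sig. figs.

ω ≈ 130 rad/s

The moment of inertia is (1/2)MR², giving k ≡ I/(MR²) = 0.5.
Rolling without slipping gives ω = v/R, so the total kinetic energy is ½Mv² + ½Iω² = ½(1+k)Mv² = (3/4)Mv².
Energy conservation Mgh = ½(1+k)Mv² gives v = √(2gh/(1+k)) = √(2 × 9.8 × 1.76 / 1.5) = 4.796 m/s.
The angular speed follows from ω = v/R = 4.796/0.037 ≈ 130 rad/s.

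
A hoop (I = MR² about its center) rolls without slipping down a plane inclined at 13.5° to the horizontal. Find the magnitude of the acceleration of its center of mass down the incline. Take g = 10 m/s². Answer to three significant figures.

a ≈ 1.17 m/s²

With I = MR², the ratio k = I/(MR²) is 1.
Newton's second law down the slope: Mg sinθ − f = Ma. The torque equation fR = Iα (with α = a/R) gives f = kMa.
Eliminating f: Mg sinθ = (1+k)Ma, so a = g sinθ/(1+k) = 10 × sin13.5° / 2 ≈ 1.17 m/s².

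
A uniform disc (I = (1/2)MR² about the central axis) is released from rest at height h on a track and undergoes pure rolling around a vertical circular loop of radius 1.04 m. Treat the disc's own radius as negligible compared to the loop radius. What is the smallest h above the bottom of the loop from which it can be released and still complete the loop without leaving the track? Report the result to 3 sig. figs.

The moment of inertia is (1/2)MR², giving k ≡ I/(MR²) = 0.5.
At the top, contact is just lost when gravity alone supplies the centripetal force: Mg = Mv_top²/r, i.e. v_top² = gr.
With ω = v/R, the kinetic energy at speed v is ½(1+k)Mv² = (3/4)Mv².
Energy conservation from release (height h) to the top (height 2r): Mgh = Mg(2r) + (3/4)M·gr.
Thus h_min = 2r + (1+k)r/2 = r(2 + 1.5/2) = 1.04 × 2.75 ≈ 2.86 m.

h_min ≈ 2.86 m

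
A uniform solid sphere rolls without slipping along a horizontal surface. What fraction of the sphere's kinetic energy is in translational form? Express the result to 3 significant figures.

For this body I = (2/5)MR², i.e. k = I/(MR²) = 0.4.
With ω = v/R, KE_trans = ½Mv² and KE_rot = ½Iω² = ½kMv², so KE_total = ½(1+k)Mv².
The translational fraction is therefore 1/(1+k) = 1/1.4 ≈ 0.714.

fraction ≈ 0.714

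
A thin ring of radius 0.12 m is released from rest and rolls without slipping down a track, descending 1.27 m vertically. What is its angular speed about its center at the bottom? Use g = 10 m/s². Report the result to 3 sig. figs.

For this body I = MR², i.e. k = I/(MR²) = 1.
Since it rolls without slipping, ω = v/R and KE = ½Mv² + ½Iω² = ½(1+k)Mv² = Mv².
Energy conservation Mgh = ½(1+k)Mv² gives v = √(2gh/(1+k)) = √(2 × 10 × 1.27 / 2) = 3.564 m/s.
The angular speed follows from ω = v/R = 3.564/0.12 ≈ 29.7 rad/s.

ω ≈ 29.7 rad/s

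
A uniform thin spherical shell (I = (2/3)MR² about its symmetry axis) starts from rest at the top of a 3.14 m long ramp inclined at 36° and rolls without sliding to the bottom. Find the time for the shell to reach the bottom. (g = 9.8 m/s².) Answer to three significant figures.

t ≈ 1.35 s

Here I = (2/3)MR², so the shape factor k = I/(MR²) = 2/3.
Translational: Mg sinθ − f = Ma. Rotational about the CM: fR = Iα = kMRa, so f = kMa.
Hence a = g sinθ/(1+k) = 9.8×sin36°/1.667 = 3.456 m/s².
With constant a from rest, t = √(2L/a) = √(2·3.14/3.456) ≈ 1.35 s.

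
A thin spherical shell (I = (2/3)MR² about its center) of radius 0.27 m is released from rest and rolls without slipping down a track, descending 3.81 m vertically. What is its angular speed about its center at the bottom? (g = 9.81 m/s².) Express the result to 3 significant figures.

Here I = (2/3)MR², so the shape factor k = I/(MR²) = 2/3.
Since it rolls without slipping, ω = v/R and KE = ½Mv² + ½Iω² = ½(1+k)Mv² = (5/6)Mv².
Energy conservation Mgh = ½(1+k)Mv² gives v = √(2gh/(1+k)) = √(2 × 9.81 × 3.81 / 1.667) = 6.697 m/s.
Then ω = v/R = 6.697 / 0.27 ≈ 24.8 rad/s.

ω ≈ 24.8 rad/s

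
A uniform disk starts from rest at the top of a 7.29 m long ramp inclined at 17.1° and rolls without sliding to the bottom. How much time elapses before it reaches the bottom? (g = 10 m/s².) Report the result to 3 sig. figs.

t ≈ 2.73 s

For this body I = (1/2)MR², i.e. k = I/(MR²) = 0.5.
Translational: Mg sinθ − f = Ma. Rotational about the CM: fR = Iα = kMRa, so f = kMa.
Hence a = g sinθ/(1+k) = 10×sin17.1°/1.5 = 1.96 m/s².
With constant a from rest, t = √(2L/a) = √(2·7.29/1.96) ≈ 2.73 s.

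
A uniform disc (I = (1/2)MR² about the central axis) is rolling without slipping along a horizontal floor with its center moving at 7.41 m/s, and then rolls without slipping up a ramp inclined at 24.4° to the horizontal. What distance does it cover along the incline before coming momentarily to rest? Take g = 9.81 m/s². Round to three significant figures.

With I = (1/2)MR², the ratio k = I/(MR²) is 0.5.
Since it rolls without slipping, ω = v/R and KE = ½Mv² + ½Iω² = ½(1+k)Mv² = (3/4)Mv².
Setting this equal to Mgh gives the vertical rise h = (1+k)v₀²/(2g) = 1.5×7.41²/(2×9.81) = 4.198 m.
The distance along the slope is d = h/sinθ = 4.198/sin24.4° ≈ 10.2 m.

d ≈ 10.2 m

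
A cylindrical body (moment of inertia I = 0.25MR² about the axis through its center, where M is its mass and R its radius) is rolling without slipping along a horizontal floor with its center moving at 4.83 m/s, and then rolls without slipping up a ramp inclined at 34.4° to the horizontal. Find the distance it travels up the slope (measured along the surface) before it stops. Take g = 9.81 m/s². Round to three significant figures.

For this body I = 0.25MR², i.e. k = I/(MR²) = 0.25.
Rolling without slipping gives ω = v/R, so the total kinetic energy is ½Mv² + ½Iω² = ½(1+k)Mv² = (5/8)Mv².
Setting this equal to Mgh gives the vertical rise h = (1+k)v₀²/(2g) = 1.25×4.83²/(2×9.81) = 1.486 m.
Along the incline, d = h/sinθ = 1.486/sin34.4° ≈ 2.63 m.

d ≈ 2.63 m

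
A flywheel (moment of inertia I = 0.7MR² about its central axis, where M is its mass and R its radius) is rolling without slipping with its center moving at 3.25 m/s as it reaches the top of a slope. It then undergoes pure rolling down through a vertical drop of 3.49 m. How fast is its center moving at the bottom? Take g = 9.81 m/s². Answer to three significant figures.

The moment of inertia is 0.7MR², giving k ≡ I/(MR²) = 0.7.
Rolling without slipping gives ω = v/R, so the total kinetic energy is ½Mv² + ½Iω² = ½(1+k)Mv² = (17/20)Mv².
Energy conservation: (17/20)Mv₀² + Mgh = (17/20)Mv², so v² = v₀² + 2gh/(1+k).
v = √(3.25² + 2×9.81×3.49/1.7) = √50.84 ≈ 7.13 m/s.

v ≈ 7.13 m/s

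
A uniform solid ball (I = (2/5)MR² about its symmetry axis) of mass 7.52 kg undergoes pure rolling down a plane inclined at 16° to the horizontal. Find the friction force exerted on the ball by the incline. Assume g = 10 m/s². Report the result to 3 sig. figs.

With I = (2/5)MR², the ratio k = I/(MR²) is 0.4.
Translational: Mg sinθ − f = Ma. Rotational about the CM: fR = Iα = kMRa, so f = kMa.
Combining, a = g sinθ/(1+k) and f = kMa = kMg sinθ/(1+k).
f = 0.4 × 7.52 × 10 × sin16° / 1.4 ≈ 5.92 N.

f ≈ 5.92 N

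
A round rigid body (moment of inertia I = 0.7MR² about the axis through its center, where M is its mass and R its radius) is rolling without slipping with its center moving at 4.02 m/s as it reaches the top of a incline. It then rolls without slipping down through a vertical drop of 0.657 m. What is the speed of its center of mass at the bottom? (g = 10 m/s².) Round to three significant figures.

Here I = 0.7MR², so the shape factor k = I/(MR²) = 0.7.
The rolling condition ω = v/R makes the rotational term ½I(v/R)² = ½kMv², so KE_total = ½(1+k)Mv² = (17/20)Mv².
Energy conservation: (17/20)Mv₀² + Mgh = (17/20)Mv², so v² = v₀² + 2gh/(1+k).
v = √(4.02² + 2×10×0.657/1.7) = √23.89 ≈ 4.89 m/s.

v ≈ 4.89 m/s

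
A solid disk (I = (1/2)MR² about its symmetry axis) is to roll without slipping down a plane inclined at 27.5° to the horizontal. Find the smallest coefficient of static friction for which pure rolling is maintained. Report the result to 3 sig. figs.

μ_min ≈ 0.174

Here I = (1/2)MR², so the shape factor k = I/(MR²) = 0.5.
Along the incline Mg sinθ − f = Ma, and torque about the center fR = Iα = kMR²(a/R) gives f = kMa.
These give a = g sinθ/(1+k) and the required friction f = kMg sinθ/(1+k).
With N = Mg cosθ, the no-slip condition f ≤ μN gives μ_min = f/N = k tanθ/(1+k).
μ_min = 0.5 × tan27.5° / 1.5 ≈ 0.174.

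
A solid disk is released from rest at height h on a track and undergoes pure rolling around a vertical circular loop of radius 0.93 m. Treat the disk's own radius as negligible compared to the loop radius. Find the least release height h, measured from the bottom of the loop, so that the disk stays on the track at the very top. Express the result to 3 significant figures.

Here I = (1/2)MR², so the shape factor k = I/(MR²) = 0.5.
At the top, contact is just lost when gravity alone supplies the centripetal force: Mg = Mv_top²/r, i.e. v_top² = gr.
With ω = v/R, the kinetic energy at speed v is ½(1+k)Mv² = (3/4)Mv².
Energy conservation from release (height h) to the top (height 2r): Mgh = Mg(2r) + (3/4)M·gr.
Thus h_min = 2r + (1+k)r/2 = r(2 + 1.5/2) = 0.93 × 2.75 ≈ 2.56 m.

h_min ≈ 2.56 m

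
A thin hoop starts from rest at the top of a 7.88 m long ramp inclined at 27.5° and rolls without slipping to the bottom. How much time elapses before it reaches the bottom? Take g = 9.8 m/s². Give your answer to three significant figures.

t ≈ 2.64 s

With I = MR², the ratio k = I/(MR²) is 1.
Translational: Mg sinθ − f = Ma. Rotational about the CM: fR = Iα = kMRa, so f = kMa.
Hence a = g sinθ/(1+k) = 9.8×sin27.5°/2 = 2.263 m/s².
With constant a from rest, t = √(2L/a) = √(2·7.88/2.263) ≈ 2.64 s.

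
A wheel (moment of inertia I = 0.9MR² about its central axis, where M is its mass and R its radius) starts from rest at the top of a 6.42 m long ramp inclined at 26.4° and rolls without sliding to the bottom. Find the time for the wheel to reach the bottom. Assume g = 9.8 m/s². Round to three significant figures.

For this body I = 0.9MR², i.e. k = I/(MR²) = 0.9.
Translational: Mg sinθ − f = Ma. Rotational about the CM: fR = Iα = kMRa, so f = kMa.
Hence a = g sinθ/(1+k) = 9.8×sin26.4°/1.9 = 2.293 m/s².
With constant a from rest, t = √(2L/a) = √(2·6.42/2.293) ≈ 2.37 s.

t ≈ 2.37 s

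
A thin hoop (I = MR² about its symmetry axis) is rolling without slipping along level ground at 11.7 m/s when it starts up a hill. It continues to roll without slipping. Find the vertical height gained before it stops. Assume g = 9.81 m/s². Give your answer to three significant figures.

Here I = MR², so the shape factor k = I/(MR²) = 1.
Pure rolling means v = ωR; then KE = ½Mv² + ½I(v/R)² = ½(1+k)Mv² = Mv².
At the top the kinetic energy is zero, so Mv₀² = Mgh.
Thus h = (1+k)v₀²/(2g) = 2 × 11.7² / (2 × 9.81) ≈ 14.0 m.

h ≈ 14.0 m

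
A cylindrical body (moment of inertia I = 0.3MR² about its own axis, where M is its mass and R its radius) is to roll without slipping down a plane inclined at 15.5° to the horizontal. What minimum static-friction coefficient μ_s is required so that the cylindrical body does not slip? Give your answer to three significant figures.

μ_min ≈ 0.0640

Here I = 0.3MR², so the shape factor k = I/(MR²) = 0.3.
Along the incline Mg sinθ − f = Ma, and torque about the center fR = Iα = kMR²(a/R) gives f = kMa.
These give a = g sinθ/(1+k) and the required friction f = kMg sinθ/(1+k).
With N = Mg cosθ, the no-slip condition f ≤ μN gives μ_min = f/N = k tanθ/(1+k).
μ_min = 0.3 × tan15.5° / 1.3 ≈ 0.0640.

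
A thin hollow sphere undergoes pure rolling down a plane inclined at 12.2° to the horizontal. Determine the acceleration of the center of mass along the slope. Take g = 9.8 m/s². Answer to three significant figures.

Here I = (2/3)MR², so the shape factor k = I/(MR²) = 2/3.
Newton's second law down the slope: Mg sinθ − f = Ma. The torque equation fR = Iα (with α = a/R) gives f = kMa.
Eliminating f: Mg sinθ = (1+k)Ma, so a = g sinθ/(1+k) = 9.8 × sin12.2° / 1.667 ≈ 1.24 m/s².

a ≈ 1.24 m/s²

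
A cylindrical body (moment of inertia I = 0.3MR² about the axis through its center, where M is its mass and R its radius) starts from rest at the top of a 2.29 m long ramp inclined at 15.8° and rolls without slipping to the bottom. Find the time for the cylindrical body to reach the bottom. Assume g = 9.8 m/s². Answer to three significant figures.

t ≈ 1.49 s

For this body I = 0.3MR², i.e. k = I/(MR²) = 0.3.
Newton's second law down the slope: Mg sinθ − f = Ma. The torque equation fR = Iα (with α = a/R) gives f = kMa.
Hence a = g sinθ/(1+k) = 9.8×sin15.8°/1.3 = 2.053 m/s².
With constant a from rest, t = √(2L/a) = √(2·2.29/2.053) ≈ 1.49 s.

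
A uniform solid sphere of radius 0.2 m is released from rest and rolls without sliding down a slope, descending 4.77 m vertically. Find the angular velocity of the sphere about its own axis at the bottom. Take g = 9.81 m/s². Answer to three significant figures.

With I = (2/5)MR², the ratio k = I/(MR²) is 0.4.
Pure rolling means v = ωR; then KE = ½Mv² + ½I(v/R)² = ½(1+k)Mv² = (7/10)Mv².
Energy conservation Mgh = ½(1+k)Mv² gives v = √(2gh/(1+k)) = √(2 × 9.81 × 4.77 / 1.4) = 8.176 m/s.
The angular speed follows from ω = v/R = 8.176/0.2 ≈ 40.9 rad/s.

ω ≈ 40.9 rad/s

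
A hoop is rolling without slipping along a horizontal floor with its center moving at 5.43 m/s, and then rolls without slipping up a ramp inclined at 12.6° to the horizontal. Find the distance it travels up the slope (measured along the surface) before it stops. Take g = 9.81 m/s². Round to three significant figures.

With I = MR², the ratio k = I/(MR²) is 1.
Since it rolls without slipping, ω = v/R and KE = ½Mv² + ½Iω² = ½(1+k)Mv² = Mv².
Setting this equal to Mgh gives the vertical rise h = (1+k)v₀²/(2g) = 2×5.43²/(2×9.81) = 3.006 m.
The distance along the slope is d = h/sinθ = 3.006/sin12.6° ≈ 13.8 m.

d ≈ 13.8 m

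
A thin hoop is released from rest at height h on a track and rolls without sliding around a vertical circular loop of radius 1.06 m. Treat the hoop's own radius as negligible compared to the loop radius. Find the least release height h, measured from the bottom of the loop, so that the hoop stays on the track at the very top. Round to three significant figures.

h_min ≈ 3.18 m

With I = MR², the ratio k = I/(MR²) is 1.
At the top, contact is just lost when gravity alone supplies the centripetal force: Mg = Mv_top²/r, i.e. v_top² = gr.
With ω = v/R, the kinetic energy at speed v is ½(1+k)Mv² = Mv².
Energy conservation from release (height h) to the top (height 2r): Mgh = Mg(2r) + M·gr.
Thus h_min = 2r + (1+k)r/2 = r(2 + 2/2) = 1.06 × 3 ≈ 3.18 m.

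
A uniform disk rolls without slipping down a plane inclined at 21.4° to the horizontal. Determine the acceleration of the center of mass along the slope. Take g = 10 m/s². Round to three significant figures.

For this body I = (1/2)MR², i.e. k = I/(MR²) = 0.5.
Translational: Mg sinθ − f = Ma. Rotational about the CM: fR = Iα = kMRa, so f = kMa.
Eliminating f: Mg sinθ = (1+k)Ma, so a = g sinθ/(1+k) = 10 × sin21.4° / 1.5 ≈ 2.43 m/s².

a ≈ 2.43 m/s²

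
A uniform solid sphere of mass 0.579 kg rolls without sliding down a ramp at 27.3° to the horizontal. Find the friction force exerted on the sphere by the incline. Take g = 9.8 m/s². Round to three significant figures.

f ≈ 0.744 N

With I = (2/5)MR², the ratio k = I/(MR²) is 0.4.
Translational: Mg sinθ − f = Ma. Rotational about the CM: fR = Iα = kMRa, so f = kMa.
Combining, a = g sinθ/(1+k) and f = kMa = kMg sinθ/(1+k).
f = 0.4 × 0.579 × 9.8 × sin27.3° / 1.4 ≈ 0.744 N.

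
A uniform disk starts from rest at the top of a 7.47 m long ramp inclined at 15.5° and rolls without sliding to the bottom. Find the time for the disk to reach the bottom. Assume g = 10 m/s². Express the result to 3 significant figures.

For this body I = (1/2)MR², i.e. k = I/(MR²) = 0.5.
Along the incline Mg sinθ − f = Ma, and torque about the center fR = Iα = kMR²(a/R) gives f = kMa.
Hence a = g sinθ/(1+k) = 10×sin15.5°/1.5 = 1.782 m/s².
Starting from rest, L = ½at², so t = √(2L/a) = √(2×7.47/1.782) ≈ 2.90 s.

t ≈ 2.90 s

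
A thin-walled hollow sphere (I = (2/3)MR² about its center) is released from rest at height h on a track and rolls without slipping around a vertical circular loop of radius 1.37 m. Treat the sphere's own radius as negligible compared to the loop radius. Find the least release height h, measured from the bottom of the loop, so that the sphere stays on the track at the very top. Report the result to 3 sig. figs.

With I = (2/3)MR², the ratio k = I/(MR²) is 2/3.
At the top of the loop, the minimum-contact condition is Mg = Mv_top²/r, so v_top² = gr.
With ω = v/R, the kinetic energy at speed v is ½(1+k)Mv² = (5/6)Mv².
Energy conservation from release (height h) to the top (height 2r): Mgh = Mg(2r) + (5/6)M·gr.
Thus h_min = 2r + (1+k)r/2 = r(2 + 1.667/2) = 1.37 × 2.833 ≈ 3.88 m.

h_min ≈ 3.88 m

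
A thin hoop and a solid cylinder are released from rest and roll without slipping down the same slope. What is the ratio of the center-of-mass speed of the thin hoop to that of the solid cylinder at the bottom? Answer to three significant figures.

Each satisfies Mgh = ½(1+k)Mv² with k = I/(MR²), so v ∝ 1/√(1+k).
For the thin hoop k = 1; for the solid cylinder k = 0.5.
v₁/v₂ = √((1+k₂)/(1+k₁)) = √(1.5/2) ≈ 0.866.

v_ratio ≈ 0.866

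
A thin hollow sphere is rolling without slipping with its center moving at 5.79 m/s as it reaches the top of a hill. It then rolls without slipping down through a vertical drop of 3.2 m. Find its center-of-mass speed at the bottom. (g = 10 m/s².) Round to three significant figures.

Here I = (2/3)MR², so the shape factor k = I/(MR²) = 2/3.
The rolling condition ω = v/R makes the rotational term ½I(v/R)² = ½kMv², so KE_total = ½(1+k)Mv² = (5/6)Mv².
Energy conservation: (5/6)Mv₀² + Mgh = (5/6)Mv², so v² = v₀² + 2gh/(1+k).
v = √(5.79² + 2×10×3.2/1.667) = √71.92 ≈ 8.48 m/s.

v ≈ 8.48 m/s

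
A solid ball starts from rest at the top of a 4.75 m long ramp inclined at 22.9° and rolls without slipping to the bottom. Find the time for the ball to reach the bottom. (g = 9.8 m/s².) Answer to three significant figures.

For this body I = (2/5)MR², i.e. k = I/(MR²) = 0.4.
Along the incline Mg sinθ − f = Ma, and torque about the center fR = Iα = kMR²(a/R) gives f = kMa.
Hence a = g sinθ/(1+k) = 9.8×sin22.9°/1.4 = 2.724 m/s².
Starting from rest, L = ½at², so t = √(2L/a) = √(2×4.75/2.724) ≈ 1.87 s.

t ≈ 1.87 s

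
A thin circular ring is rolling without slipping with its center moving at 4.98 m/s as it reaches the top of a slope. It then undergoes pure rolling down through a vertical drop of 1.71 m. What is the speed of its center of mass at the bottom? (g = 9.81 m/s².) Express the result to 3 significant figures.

With I = MR², the ratio k = I/(MR²) is 1.
Rolling without slipping gives ω = v/R, so the total kinetic energy is ½Mv² + ½Iω² = ½(1+k)Mv² = Mv².
Conserving energy between top and bottom: Mv² = Mv₀² + Mgh, hence v² = v₀² + 2gh/(1+k).
v = √(4.98² + 2×9.81×1.71/2) = √41.58 ≈ 6.45 m/s.

v ≈ 6.45 m/s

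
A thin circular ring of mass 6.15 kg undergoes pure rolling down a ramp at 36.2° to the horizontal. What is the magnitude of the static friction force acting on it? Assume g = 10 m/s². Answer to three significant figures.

f ≈ 18.2 N

The moment of inertia is MR², giving k ≡ I/(MR²) = 1.
Translational: Mg sinθ − f = Ma. Rotational about the CM: fR = Iα = kMRa, so f = kMa.
Combining, a = g sinθ/(1+k) and f = kMa = kMg sinθ/(1+k).
f = 1 × 6.15 × 10 × sin36.2° / 2 ≈ 18.2 N.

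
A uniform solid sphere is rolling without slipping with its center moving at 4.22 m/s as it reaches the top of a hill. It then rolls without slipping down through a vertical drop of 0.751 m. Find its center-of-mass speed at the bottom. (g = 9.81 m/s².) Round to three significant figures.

v ≈ 5.32 m/s

Here I = (2/5)MR², so the shape factor k = I/(MR²) = 0.4.
Rolling without slipping gives ω = v/R, so the total kinetic energy is ½Mv² + ½Iω² = ½(1+k)Mv² = (7/10)Mv².
Conserving energy between top and bottom: (7/10)Mv² = (7/10)Mv₀² + Mgh, hence v² = v₀² + 2gh/(1+k).
v = √(4.22² + 2×9.81×0.751/1.4) = √28.33 ≈ 5.32 m/s.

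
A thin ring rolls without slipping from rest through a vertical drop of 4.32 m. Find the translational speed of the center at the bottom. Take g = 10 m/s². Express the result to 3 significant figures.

v ≈ 6.57 m/s

Here I = MR², so the shape factor k = I/(MR²) = 1.
Pure rolling means v = ωR; then KE = ½Mv² + ½I(v/R)² = ½(1+k)Mv² = Mv².
Energy conservation: Mgh = Mv², so v = √(2gh/(1+k)) = √(2 × 10 × 4.32 / 2) ≈ 6.57 m/s.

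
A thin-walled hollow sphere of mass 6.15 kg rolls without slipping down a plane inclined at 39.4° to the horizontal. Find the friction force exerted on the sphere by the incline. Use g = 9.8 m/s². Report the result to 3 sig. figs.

f ≈ 15.3 N

With I = (2/3)MR², the ratio k = I/(MR²) is 2/3.
Newton's second law down the slope: Mg sinθ − f = Ma. The torque equation fR = Iα (with α = a/R) gives f = kMa.
Combining, a = g sinθ/(1+k) and f = kMa = kMg sinθ/(1+k).
f = (2/3) × 6.15 × 9.8 × sin39.4° / 1.667 ≈ 15.3 N.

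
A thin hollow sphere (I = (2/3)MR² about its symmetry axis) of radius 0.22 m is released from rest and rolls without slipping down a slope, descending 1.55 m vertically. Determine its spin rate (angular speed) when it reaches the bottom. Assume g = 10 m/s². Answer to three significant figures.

ω ≈ 19.6 rad/s

Here I = (2/3)MR², so the shape factor k = I/(MR²) = 2/3.
Pure rolling means v = ωR; then KE = ½Mv² + ½I(v/R)² = ½(1+k)Mv² = (5/6)Mv².
Energy conservation Mgh = ½(1+k)Mv² gives v = √(2gh/(1+k)) = √(2 × 10 × 1.55 / 1.667) = 4.313 m/s.
Then ω = v/R = 4.313 / 0.22 ≈ 19.6 rad/s.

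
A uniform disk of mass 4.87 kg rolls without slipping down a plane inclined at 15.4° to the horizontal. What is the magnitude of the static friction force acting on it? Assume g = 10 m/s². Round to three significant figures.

Here I = (1/2)MR², so the shape factor k = I/(MR²) = 0.5.
Along the incline Mg sinθ − f = Ma, and torque about the center fR = Iα = kMR²(a/R) gives f = kMa.
Combining, a = g sinθ/(1+k) and f = kMa = kMg sinθ/(1+k).
f = 0.5 × 4.87 × 10 × sin15.4° / 1.5 ≈ 4.31 N.

f ≈ 4.31 N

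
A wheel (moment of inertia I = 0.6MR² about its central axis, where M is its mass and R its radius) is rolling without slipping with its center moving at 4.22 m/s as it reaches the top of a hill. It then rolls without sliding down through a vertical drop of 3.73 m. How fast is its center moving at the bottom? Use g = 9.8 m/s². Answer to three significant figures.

For this body I = 0.6MR², i.e. k = I/(MR²) = 0.6.
Rolling without slipping gives ω = v/R, so the total kinetic energy is ½Mv² + ½Iω² = ½(1+k)Mv² = (4/5)Mv².
Energy conservation: (4/5)Mv₀² + Mgh = (4/5)Mv², so v² = v₀² + 2gh/(1+k).
v = √(4.22² + 2×9.8×3.73/1.6) = √63.5 ≈ 7.97 m/s.

v ≈ 7.97 m/s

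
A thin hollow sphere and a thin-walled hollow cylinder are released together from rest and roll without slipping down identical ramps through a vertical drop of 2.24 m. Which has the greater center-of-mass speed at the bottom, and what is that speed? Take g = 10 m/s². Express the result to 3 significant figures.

the thin hollow sphere, at v ≈ 5.18 m/s

For rolling without slipping, Mgh = ½(1+k)Mv² where k = I/(MR²), so v = √(2gh/(1+k)).
Thin hollow sphere: k = 2/3, giving v = √(2×10×2.24/1.667) = 5.185 m/s.
Thin-walled hollow cylinder: k = 1, giving v = √(2×10×2.24/2) = 4.733 m/s.
The smaller k wins: the thin hollow sphere, at ≈ 5.18 m/s.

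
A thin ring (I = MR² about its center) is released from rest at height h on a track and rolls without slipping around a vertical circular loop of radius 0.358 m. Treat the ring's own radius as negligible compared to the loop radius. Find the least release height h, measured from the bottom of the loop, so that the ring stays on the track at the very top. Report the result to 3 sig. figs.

With I = MR², the ratio k = I/(MR²) is 1.
At the top, contact is just lost when gravity alone supplies the centripetal force: Mg = Mv_top²/r, i.e. v_top² = gr.
With ω = v/R, the kinetic energy at speed v is ½(1+k)Mv² = Mv².
Energy conservation from release (height h) to the top (height 2r): Mgh = Mg(2r) + M·gr.
Thus h_min = 2r + (1+k)r/2 = r(2 + 2/2) = 0.358 × 3 ≈ 1.07 m.

h_min ≈ 1.07 m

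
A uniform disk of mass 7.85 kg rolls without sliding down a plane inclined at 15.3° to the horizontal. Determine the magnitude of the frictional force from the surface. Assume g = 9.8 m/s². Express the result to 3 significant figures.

f ≈ 6.77 N

Here I = (1/2)MR², so the shape factor k = I/(MR²) = 0.5.
Newton's second law down the slope: Mg sinθ − f = Ma. The torque equation fR = Iα (with α = a/R) gives f = kMa.
Combining, a = g sinθ/(1+k) and f = kMa = kMg sinθ/(1+k).
f = 0.5 × 7.85 × 9.8 × sin15.3° / 1.5 ≈ 6.77 N.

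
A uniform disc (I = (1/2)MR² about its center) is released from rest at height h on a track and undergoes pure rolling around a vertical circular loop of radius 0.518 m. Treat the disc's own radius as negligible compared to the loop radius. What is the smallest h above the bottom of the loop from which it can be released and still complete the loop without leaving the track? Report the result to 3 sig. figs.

h_min ≈ 1.42 m

The moment of inertia is (1/2)MR², giving k ≡ I/(MR²) = 0.5.
At the top, contact is just lost when gravity alone supplies the centripetal force: Mg = Mv_top²/r, i.e. v_top² = gr.
With ω = v/R, the kinetic energy at speed v is ½(1+k)Mv² = (3/4)Mv².
Energy conservation from release (height h) to the top (height 2r): Mgh = Mg(2r) + (3/4)M·gr.
Thus h_min = 2r + (1+k)r/2 = r(2 + 1.5/2) = 0.518 × 2.75 ≈ 1.42 m.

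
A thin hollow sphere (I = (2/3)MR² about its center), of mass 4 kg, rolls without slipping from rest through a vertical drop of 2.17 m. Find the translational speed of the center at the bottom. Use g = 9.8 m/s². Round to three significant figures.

v ≈ 5.05 m/s

For this body I = (2/3)MR², i.e. k = I/(MR²) = 2/3.
The rolling condition ω = v/R makes the rotational term ½I(v/R)² = ½kMv², so KE_total = ½(1+k)Mv² = (5/6)Mv².
Energy conservation: Mgh = (5/6)Mv², so v = √(2gh/(1+k)) = √(2 × 9.8 × 2.17 / 1.667) ≈ 5.05 m/s.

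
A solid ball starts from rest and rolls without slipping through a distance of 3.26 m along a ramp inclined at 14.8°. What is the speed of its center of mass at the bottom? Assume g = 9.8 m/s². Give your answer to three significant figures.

The moment of inertia is (2/5)MR², giving k ≡ I/(MR²) = 0.4.
The rolling condition ω = v/R makes the rotational term ½I(v/R)² = ½kMv², so KE_total = ½(1+k)Mv² = (7/10)Mv².
The vertical drop is h = L sinθ = 3.26 × sin14.8° = 0.8328 m.
Setting Mgh = (7/10)Mv² gives v = √(2gh/(1+k)) = √(2·9.8·0.8328/1.4) ≈ 3.41 m/s.

v ≈ 3.41 m/s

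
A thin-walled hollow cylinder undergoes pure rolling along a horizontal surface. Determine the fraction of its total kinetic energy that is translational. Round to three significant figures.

Here I = MR², so the shape factor k = I/(MR²) = 1.
With ω = v/R, KE_trans = ½Mv² and KE_rot = ½Iω² = ½kMv², so KE_total = ½(1+k)Mv².
The translational fraction is therefore 1/(1+k) = 1/2 ≈ 0.500.

fraction ≈ 0.500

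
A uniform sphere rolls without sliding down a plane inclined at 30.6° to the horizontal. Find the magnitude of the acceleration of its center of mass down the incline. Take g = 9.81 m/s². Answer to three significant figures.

With I = (2/5)MR², the ratio k = I/(MR²) is 0.4.
Translational: Mg sinθ − f = Ma. Rotational about the CM: fR = Iα = kMRa, so f = kMa.
Eliminating f: Mg sinθ = (1+k)Ma, so a = g sinθ/(1+k) = 9.81 × sin30.6° / 1.4 ≈ 3.57 m/s².

a ≈ 3.57 m/s²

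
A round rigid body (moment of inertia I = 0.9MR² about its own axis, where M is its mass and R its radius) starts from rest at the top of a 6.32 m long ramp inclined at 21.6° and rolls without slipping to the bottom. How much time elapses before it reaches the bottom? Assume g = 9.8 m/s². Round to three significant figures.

The moment of inertia is 0.9MR², giving k ≡ I/(MR²) = 0.9.
Translational: Mg sinθ − f = Ma. Rotational about the CM: fR = Iα = kMRa, so f = kMa.
Hence a = g sinθ/(1+k) = 9.8×sin21.6°/1.9 = 1.899 m/s².
Starting from rest, L = ½at², so t = √(2L/a) = √(2×6.32/1.899) ≈ 2.58 s.

t ≈ 2.58 s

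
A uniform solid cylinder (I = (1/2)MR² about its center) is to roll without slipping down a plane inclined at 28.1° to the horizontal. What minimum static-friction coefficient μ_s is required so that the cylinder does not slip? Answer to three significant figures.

For this body I = (1/2)MR², i.e. k = I/(MR²) = 0.5.
Along the incline Mg sinθ − f = Ma, and torque about the center fR = Iα = kMR²(a/R) gives f = kMa.
These give a = g sinθ/(1+k) and the required friction f = kMg sinθ/(1+k).
The normal force is N = Mg cosθ, so μ_min = f/N = k tanθ/(1+k).
μ_min = 0.5 × tan28.1° / 1.5 ≈ 0.178.

μ_min ≈ 0.178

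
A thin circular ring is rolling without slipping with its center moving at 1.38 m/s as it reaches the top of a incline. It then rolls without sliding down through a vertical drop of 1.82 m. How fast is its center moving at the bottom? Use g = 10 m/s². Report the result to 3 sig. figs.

With I = MR², the ratio k = I/(MR²) is 1.
Rolling without slipping gives ω = v/R, so the total kinetic energy is ½Mv² + ½Iω² = ½(1+k)Mv² = Mv².
Energy conservation: Mv₀² + Mgh = Mv², so v² = v₀² + 2gh/(1+k).
v = √(1.38² + 2×10×1.82/2) = √20.1 ≈ 4.48 m/s.

v ≈ 4.48 m/s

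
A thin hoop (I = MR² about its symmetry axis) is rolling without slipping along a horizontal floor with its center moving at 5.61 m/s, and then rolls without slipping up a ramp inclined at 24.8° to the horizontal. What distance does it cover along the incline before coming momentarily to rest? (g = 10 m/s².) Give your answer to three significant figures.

Here I = MR², so the shape factor k = I/(MR²) = 1.
Since it rolls without slipping, ω = v/R and KE = ½Mv² + ½Iω² = ½(1+k)Mv² = Mv².
Setting this equal to Mgh gives the vertical rise h = (1+k)v₀²/(2g) = 2×5.61²/(2×10) = 3.147 m.
Along the incline, d = h/sinθ = 3.147/sin24.8° ≈ 7.50 m.

d ≈ 7.50 m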